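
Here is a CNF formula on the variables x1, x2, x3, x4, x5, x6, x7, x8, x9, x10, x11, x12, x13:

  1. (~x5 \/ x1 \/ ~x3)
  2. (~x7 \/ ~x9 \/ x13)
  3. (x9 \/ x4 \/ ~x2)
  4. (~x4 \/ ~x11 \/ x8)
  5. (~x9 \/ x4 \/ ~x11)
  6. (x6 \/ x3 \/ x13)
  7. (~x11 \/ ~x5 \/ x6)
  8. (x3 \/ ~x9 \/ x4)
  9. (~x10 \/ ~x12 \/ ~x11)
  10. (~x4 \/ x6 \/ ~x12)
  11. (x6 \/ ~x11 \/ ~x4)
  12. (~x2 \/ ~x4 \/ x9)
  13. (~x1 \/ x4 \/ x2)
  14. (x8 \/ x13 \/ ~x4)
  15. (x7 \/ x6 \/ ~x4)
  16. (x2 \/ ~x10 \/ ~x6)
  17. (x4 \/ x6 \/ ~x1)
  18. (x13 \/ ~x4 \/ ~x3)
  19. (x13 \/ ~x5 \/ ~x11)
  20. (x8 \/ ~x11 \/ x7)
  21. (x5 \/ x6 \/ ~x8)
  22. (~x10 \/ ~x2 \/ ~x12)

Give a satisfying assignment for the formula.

Pure literal: x10 appears only negated; assign x10 = False.
x11 occurs only negated in the remaining clauses — set x11 = False.
Try x1 = True.
For the remaining variables, x2 = False, x3 = False, x4 = True, x5 = True, x6 = True, x7 = False, x8 = False, x9 = False, x12 = False, x13 = True works.
Every clause has at least one true literal under this assignment.
Check each clause:
  1. (~x5 \/ x1 \/ ~x3) — x1 is true.
  2. (~x9 \/ x13 \/ ~x7) — ~x7 is true.
  3. (~x2 \/ x9 \/ x4) — x4 is true.
  4. (~x4 \/ x8 \/ ~x11) — ~x11 is true.
  5. (~x9 \/ ~x11 \/ x4) — x4 is true.
  6. (x13 \/ x6 \/ x3) — x13 is true.
  7. (~x5 \/ x6 \/ ~x11) — ~x11 is true.
  8. (x4 \/ ~x9 \/ x3) — x4 is true.
  9. (~x11 \/ ~x10 \/ ~x12) — ~x12 is true.
  10. (x6 \/ ~x12 \/ ~x4) — ~x12 is true.
  11. (~x4 \/ x6 \/ ~x11) — ~x11 is true.
  12. (~x2 \/ ~x4 \/ x9) — ~x2 is true.
  13. (~x1 \/ x4 \/ x2) — x4 is true.
  14. (x8 \/ x13 \/ ~x4) — x13 is true.
  15. (~x4 \/ x6 \/ x7) — x6 is true.
  16. (~x6 \/ x2 \/ ~x10) — ~x10 is true.
  17. (x6 \/ ~x1 \/ x4) — x4 is true.
  18. (x13 \/ ~x4 \/ ~x3) — x13 is true.
  19. (~x5 \/ ~x11 \/ x13) — x13 is true.
  20. (~x11 \/ x7 \/ x8) — ~x11 is true.
  21. (~x8 \/ x6 \/ x5) — ~x8 is true.
  22. (~x2 \/ ~x12 \/ ~x10) — ~x12 is true.

x1=T, x2=F, x3=F, x4=T, x5=T, x6=T, x7=F, x8=F, x9=F, x10=F, x11=F, x12=F, x13=T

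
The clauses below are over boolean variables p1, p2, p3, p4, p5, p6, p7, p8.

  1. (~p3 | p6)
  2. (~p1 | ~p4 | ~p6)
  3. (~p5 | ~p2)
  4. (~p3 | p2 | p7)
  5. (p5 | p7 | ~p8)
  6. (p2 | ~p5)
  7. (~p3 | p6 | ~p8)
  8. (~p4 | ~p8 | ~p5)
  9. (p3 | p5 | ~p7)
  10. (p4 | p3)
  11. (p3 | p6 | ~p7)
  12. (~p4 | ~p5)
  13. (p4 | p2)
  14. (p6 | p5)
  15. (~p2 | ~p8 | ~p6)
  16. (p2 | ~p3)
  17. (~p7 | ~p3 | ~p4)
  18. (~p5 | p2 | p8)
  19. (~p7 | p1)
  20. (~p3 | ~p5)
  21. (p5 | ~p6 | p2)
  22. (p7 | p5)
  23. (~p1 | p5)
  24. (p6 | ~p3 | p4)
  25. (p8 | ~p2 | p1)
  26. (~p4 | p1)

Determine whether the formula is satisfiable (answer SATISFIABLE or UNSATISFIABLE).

p5 = True:
  propagation gives p2=False; an empty clause results — contradiction.
p5 = False:
  propagation gives p6=True, p2=True, p8=False, p7=True; an empty clause results — contradiction.
Every branch closes, so no satisfying assignment exists.

UNSATISFIABLE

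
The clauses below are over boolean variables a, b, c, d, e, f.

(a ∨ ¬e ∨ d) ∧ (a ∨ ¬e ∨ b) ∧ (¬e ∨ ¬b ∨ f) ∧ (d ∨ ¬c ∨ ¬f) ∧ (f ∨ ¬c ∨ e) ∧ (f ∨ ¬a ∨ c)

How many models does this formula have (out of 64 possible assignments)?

Split on e, then f.
  e=T, f=T: 8 of the 16 assignments to (a,b,c,d) work.
  e=T, f=F: remaining (a,b,c,d) ∈ {(T,F,T,F); (T,F,T,T)} — 2.
  e=F, f=T: a, b free; 3 ways for (c,d) × 2^2 = 12.
  e=F, f=F: remaining (a,b,c,d) ∈ {(F,F,F,F); (F,F,F,T); (F,T,F,F); (F,T,F,T)} — 4.
Total: 8 + 2 + 12 + 4 = 26.

26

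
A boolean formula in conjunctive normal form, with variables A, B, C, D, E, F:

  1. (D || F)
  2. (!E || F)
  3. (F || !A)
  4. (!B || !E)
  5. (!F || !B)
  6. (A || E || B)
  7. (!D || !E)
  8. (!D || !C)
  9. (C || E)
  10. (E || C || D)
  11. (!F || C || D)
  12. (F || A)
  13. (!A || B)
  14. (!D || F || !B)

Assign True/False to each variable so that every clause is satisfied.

A=F, B=F, C=T, D=F, E=T, F=T

Check each clause:
  1. (D || F) — F is true.
  2. (!E || F) — F is true.
  3. (F || !A) — !A is true.
  4. (!E || !B) — !B is true.
  5. (!F || !B) — !B is true.
  6. (E || B || A) — E is true.
  7. (!D || !E) — !D is true.
  8. (!C || !D) — !D is true.
  9. (C || E) — C is true.
  10. (E || C || D) — C is true.
  11. (D || C || !F) — C is true.
  12. (F || A) — F is true.
  13. (B || !A) — !A is true.
  14. (F || !B || !D) — !D is true.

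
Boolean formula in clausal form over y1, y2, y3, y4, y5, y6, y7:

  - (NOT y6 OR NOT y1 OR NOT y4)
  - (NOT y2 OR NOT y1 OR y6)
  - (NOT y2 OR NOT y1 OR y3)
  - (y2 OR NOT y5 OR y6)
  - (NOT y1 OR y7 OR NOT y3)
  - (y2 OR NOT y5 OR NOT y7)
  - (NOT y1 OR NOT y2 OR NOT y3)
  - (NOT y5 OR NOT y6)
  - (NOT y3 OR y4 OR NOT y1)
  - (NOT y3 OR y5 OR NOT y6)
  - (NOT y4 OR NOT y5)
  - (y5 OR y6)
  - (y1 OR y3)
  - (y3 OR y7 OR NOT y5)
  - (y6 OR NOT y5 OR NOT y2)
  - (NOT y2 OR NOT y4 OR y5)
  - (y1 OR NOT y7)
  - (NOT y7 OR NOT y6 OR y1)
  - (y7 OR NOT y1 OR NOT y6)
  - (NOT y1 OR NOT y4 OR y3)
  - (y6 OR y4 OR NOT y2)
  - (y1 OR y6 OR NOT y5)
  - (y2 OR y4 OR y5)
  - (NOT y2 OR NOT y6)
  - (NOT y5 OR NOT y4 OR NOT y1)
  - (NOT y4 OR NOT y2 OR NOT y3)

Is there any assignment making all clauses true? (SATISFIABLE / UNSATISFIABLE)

UNSATISFIABLE

y1 = True:
  y2 = True:
    propagation gives y6=True; an empty clause results — contradiction.
  y2 = False:
    y5 = True:
      propagation gives y6=True; contradiction.
    y5 = False:
      propagation gives y6=True, y4=False; contradiction.
y1 = False:
  y5 = True:
    propagation gives y6=False; an empty clause results — contradiction.
  y5 = False:
    propagation gives y6=False; an empty clause results — contradiction.
Every branch closes, so no satisfying assignment exists.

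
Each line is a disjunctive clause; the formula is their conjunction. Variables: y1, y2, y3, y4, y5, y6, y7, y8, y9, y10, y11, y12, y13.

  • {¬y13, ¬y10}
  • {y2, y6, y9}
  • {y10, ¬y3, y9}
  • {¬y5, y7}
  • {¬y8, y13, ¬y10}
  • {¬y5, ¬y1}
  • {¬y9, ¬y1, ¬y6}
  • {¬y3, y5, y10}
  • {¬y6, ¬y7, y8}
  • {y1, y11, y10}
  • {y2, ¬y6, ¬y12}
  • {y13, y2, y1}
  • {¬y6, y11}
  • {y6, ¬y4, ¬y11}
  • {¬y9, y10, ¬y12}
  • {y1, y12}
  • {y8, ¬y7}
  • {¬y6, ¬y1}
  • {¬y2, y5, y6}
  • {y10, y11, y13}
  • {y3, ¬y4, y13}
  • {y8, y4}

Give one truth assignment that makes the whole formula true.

y1=T, y2=F, y3=T, y4=T, y5=F, y6=F, y7=F, y8=F, y9=T, y10=T, y11=F, y12=T, y13=F

Check each clause:
  1. {¬y10, ¬y13} — ¬y13 is true.
  2. {y9, y6, y2} — y9 is true.
  3. {y10, y9, ¬y3} — y9 is true.
  4. {y7, ¬y5} — ¬y5 is true.
  5. {y13, ¬y10, ¬y8} — ¬y8 is true.
  6. {¬y1, ¬y5} — ¬y5 is true.
  7. {¬y9, ¬y6, ¬y1} — ¬y6 is true.
  8. {¬y3, y10, y5} — y10 is true.
  9. {¬y6, y8, ¬y7} — ¬y7 is true.
  10. {y11, y10, y1} — y1 is true.
  11. {y2, ¬y12, ¬y6} — ¬y6 is true.
  12. {y13, y1, y2} — y1 is true.
  13. {y11, ¬y6} — ¬y6 is true.
  14. {¬y11, y6, ¬y4} — ¬y11 is true.
  15. {¬y9, ¬y12, y10} — y10 is true.
  16. {y1, y12} — y1 is true.
  17. {y8, ¬y7} — ¬y7 is true.
  18. {¬y6, ¬y1} — ¬y6 is true.
  19. {y5, y6, ¬y2} — ¬y2 is true.
  20. {y10, y11, y13} — y10 is true.
  21. {¬y4, y13, y3} — y3 is true.
  22. {y4, y8} — y4 is true.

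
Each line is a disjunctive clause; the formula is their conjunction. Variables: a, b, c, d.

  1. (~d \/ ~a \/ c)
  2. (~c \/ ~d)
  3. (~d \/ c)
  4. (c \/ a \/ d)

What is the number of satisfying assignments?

6

Satisfying assignments:
  a=F b=F c=T d=F
  a=F b=T c=T d=F
  a=T b=F c=F d=F
  a=T b=F c=T d=F
  a=T b=T c=F d=F
  a=T b=T c=T d=F
Count: 6.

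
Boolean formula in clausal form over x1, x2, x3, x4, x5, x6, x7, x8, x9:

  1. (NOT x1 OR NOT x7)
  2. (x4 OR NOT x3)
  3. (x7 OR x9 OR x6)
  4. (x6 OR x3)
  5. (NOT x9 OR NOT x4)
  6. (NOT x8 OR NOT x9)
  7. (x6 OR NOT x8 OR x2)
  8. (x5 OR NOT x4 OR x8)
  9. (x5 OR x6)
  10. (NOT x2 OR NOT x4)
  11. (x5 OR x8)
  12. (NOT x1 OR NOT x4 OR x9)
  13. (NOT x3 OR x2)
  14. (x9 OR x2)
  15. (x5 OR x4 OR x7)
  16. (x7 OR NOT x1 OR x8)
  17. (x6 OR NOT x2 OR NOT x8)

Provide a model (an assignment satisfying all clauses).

Pure literal: x1 appears only negated; assign x1 = False.
x5 occurs only positively in the remaining clauses — set x5 = True.
Try x2 = False.
  then x3 is forced to False.
  then x6 is forced to True.
  then x9 is forced to True.
  then x4 is forced to False.
  then x8 is forced to False.
x7 is now unconstrained; take x7 = False.

x1 = False, x2 = False, x3 = False, x4 = False, x5 = True, x6 = True, x7 = False, x8 = False, x9 = True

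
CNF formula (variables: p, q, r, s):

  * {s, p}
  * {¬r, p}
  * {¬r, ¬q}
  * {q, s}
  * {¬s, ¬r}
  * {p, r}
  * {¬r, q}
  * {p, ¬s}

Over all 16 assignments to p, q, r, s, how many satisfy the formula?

3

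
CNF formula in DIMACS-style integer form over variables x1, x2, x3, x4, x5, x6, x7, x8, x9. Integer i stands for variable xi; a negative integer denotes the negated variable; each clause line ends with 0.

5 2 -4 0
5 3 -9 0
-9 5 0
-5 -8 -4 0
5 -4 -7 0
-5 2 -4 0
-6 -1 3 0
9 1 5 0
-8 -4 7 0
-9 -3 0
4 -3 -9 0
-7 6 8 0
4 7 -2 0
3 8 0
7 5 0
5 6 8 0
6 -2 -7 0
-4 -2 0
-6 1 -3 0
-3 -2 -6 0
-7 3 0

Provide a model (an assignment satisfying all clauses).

x1=F, x2=F, x3=F, x4=F, x5=T, x6=F, x7=F, x8=T, x9=F

Check each clause:
  1. (x2 || !x4 || x5) — !x4 is true.
  2. (x3 || !x9 || x5) — x5 is true.
  3. (!x9 || x5) — x5 is true.
  4. (!x8 || !x4 || !x5) — !x4 is true.
  5. (x5 || !x4 || !x7) — !x7 is true.
  6. (x2 || !x5 || !x4) — !x4 is true.
  7. (!x6 || x3 || !x1) — !x6 is true.
  8. (x5 || x1 || x9) — x5 is true.
  9. (!x8 || x7 || !x4) — !x4 is true.
  10. (!x3 || !x9) — !x3 is true.
  11. (!x3 || x4 || !x9) — !x3 is true.
  12. (x6 || !x7 || x8) — x8 is true.
  13. (x4 || !x2 || x7) — !x2 is true.
  14. (x8 || x3) — x8 is true.
  15. (x5 || x7) — x5 is true.
  16. (x5 || x8 || x6) — x8 is true.
  17. (x6 || !x7 || !x2) — !x7 is true.
  18. (!x2 || !x4) — !x4 is true.
  19. (x1 || !x6 || !x3) — !x6 is true.
  20. (!x3 || !x6 || !x2) — !x6 is true.
  21. (!x7 || x3) — !x7 is true.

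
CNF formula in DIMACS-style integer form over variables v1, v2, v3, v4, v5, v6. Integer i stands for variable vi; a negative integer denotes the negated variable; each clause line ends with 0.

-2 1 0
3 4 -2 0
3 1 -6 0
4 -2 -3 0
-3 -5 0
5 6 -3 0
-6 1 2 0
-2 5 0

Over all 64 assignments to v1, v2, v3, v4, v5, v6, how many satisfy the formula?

16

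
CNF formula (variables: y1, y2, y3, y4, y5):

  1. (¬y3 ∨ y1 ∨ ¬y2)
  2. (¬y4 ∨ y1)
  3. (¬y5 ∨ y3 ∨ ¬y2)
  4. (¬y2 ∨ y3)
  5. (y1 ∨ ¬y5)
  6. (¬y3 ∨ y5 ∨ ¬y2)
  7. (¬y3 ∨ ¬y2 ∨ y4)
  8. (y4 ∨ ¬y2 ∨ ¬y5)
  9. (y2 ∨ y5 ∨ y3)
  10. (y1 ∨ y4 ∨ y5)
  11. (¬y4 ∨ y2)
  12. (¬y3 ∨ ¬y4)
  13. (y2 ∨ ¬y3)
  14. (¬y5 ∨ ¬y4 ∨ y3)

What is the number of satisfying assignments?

1

The models are:
  y1=T y2=F y3=F y4=F y5=T
Count: 1.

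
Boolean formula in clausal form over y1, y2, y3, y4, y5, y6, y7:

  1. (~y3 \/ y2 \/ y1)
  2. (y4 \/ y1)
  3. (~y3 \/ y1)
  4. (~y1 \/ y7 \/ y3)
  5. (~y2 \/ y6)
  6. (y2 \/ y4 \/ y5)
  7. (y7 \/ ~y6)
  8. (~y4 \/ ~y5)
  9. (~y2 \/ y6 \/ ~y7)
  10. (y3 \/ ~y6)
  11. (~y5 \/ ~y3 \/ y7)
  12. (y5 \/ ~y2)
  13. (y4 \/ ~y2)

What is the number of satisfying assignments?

9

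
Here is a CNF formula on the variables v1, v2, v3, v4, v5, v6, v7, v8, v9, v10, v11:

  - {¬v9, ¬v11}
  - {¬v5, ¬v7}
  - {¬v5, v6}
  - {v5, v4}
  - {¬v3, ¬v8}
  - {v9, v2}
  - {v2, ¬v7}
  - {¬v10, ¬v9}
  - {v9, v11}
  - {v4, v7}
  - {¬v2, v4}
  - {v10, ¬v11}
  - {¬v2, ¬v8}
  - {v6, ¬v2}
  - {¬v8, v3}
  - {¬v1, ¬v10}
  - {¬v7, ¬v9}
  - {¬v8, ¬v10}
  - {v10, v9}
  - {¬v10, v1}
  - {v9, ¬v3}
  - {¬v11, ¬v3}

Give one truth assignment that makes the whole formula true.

v1=True  v2=True  v3=False  v4=True  v5=True  v6=True  v7=False  v8=False  v9=True  v10=False  v11=False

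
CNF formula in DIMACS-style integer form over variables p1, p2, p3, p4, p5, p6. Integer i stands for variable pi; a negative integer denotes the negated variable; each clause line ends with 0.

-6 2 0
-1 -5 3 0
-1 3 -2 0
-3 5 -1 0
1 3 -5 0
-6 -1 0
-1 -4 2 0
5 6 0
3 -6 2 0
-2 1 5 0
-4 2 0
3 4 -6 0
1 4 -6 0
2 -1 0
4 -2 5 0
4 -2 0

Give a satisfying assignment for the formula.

p1 = 0, p2 = 1, p3 = 1, p4 = 1, p5 = 1, p6 = 1

Branch on p1: take p1 = False.
Try p2 = True.
  then p5 is forced to True.
  then p3 is forced to True.
  then p4 is forced to True.
p6 is now unconstrained; take p6 = True.
Every clause has at least one true literal under this assignment.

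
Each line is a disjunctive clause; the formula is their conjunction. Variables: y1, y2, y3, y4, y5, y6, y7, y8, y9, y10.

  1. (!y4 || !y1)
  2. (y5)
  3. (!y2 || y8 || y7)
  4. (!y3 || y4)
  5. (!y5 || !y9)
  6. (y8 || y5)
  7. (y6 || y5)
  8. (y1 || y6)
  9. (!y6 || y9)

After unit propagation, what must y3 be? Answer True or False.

(y5) is a unit clause: y5 = True.
(!y9 || !y5): since y5 = True, the clause reduces to (!y9). y9 = False.
From (!y6 || y9) and y9 = False: y6 = False.
In (y1 || y6), y6 is now false; y1 must hold, so y1 = True.
(!y4 || !y1) with y1 = True leaves only !y4, so y4 = False.
In (y4 || !y3), y4 is now false; !y3 must hold, so y3 = False.

False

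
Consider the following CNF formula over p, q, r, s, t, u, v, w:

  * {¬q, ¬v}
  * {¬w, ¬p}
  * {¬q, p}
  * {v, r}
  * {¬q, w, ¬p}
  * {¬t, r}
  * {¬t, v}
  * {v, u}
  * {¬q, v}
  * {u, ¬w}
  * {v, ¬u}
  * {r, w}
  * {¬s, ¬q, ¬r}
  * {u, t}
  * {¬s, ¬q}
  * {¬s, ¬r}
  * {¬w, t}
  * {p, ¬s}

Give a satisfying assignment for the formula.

Pure literal: q appears only negated; assign q = False.
s occurs only negated in the remaining clauses — set s = False.
Set p = False and propagate.
Try r = True.
The remaining clauses are satisfied by t = True, u = False, v = True, w = False.
Check each clause:
  1. {¬q, ¬v} — ¬q is true.
  2. {¬w, ¬p} — ¬w is true.
  3. {p, ¬q} — ¬q is true.
  4. {v, r} — r is true.
  5. {¬p, w, ¬q} — ¬p is true.
  6. {¬t, r} — r is true.
  7. {v, ¬t} — v is true.
  8. {u, v} — v is true.
  9. {¬q, v} — ¬q is true.
  10. {u, ¬w} — ¬w is true.
  11. {v, ¬u} — ¬u is true.
  12. {r, w} — r is true.
  13. {¬s, ¬q, ¬r} — ¬s is true.
  14. {t, u} — t is true.
  15. {¬q, ¬s} — ¬s is true.
  16. {¬r, ¬s} — ¬s is true.
  17. {¬w, t} — ¬w is true.
  18. {¬s, p} — ¬s is true.

p=False, q=False, r=True, s=False, t=True, u=False, v=True, w=False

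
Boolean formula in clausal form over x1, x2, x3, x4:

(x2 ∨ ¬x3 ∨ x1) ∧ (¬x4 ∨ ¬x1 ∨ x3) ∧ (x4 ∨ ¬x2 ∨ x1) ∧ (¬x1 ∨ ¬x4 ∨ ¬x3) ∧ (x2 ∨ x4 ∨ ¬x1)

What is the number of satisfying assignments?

6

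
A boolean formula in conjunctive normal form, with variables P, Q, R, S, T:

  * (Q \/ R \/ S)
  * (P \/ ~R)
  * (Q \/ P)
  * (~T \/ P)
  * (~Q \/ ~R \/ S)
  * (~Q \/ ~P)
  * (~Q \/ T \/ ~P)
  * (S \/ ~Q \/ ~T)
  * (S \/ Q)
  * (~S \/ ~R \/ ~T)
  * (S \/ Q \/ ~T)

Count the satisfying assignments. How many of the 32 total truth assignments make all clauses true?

5

Satisfying assignments:
  P=0 Q=1 R=0 S=0 T=0
  P=0 Q=1 R=0 S=1 T=0
  P=1 Q=0 R=0 S=1 T=0
  P=1 Q=0 R=0 S=1 T=1
  P=1 Q=0 R=1 S=1 T=0
Count: 5.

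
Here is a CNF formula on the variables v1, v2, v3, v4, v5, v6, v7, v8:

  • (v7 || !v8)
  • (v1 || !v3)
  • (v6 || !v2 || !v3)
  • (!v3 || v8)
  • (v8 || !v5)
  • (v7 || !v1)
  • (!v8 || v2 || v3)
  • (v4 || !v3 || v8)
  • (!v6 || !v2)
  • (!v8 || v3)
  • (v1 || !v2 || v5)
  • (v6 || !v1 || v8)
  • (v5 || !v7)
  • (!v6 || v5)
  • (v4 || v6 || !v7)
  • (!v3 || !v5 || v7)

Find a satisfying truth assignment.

v4 occurs only positively in the remaining clauses — set v4 = True.
Try v1 = True.
  then v7 is forced to True.
  then v5 is forced to True.
  then v8 is forced to True.
  then v3 is forced to True.
Try v2 = False.
v6 is now unconstrained; take v6 = False.
Every clause has at least one true literal under this assignment.

v1=1, v2=0, v3=1, v4=1, v5=1, v6=0, v7=1, v8=1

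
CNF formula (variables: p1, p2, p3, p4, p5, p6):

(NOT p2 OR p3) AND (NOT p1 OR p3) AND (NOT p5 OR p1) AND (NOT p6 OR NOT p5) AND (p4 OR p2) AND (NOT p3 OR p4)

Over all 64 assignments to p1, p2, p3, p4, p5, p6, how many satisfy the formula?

12

Split on p3, then p1.
  p3=T, p1=T: p2 free; 3 ways for (p4,p5,p6) × 2^1 = 6.
  p3=T, p1=F: remaining (p2,p4,p5,p6) ∈ {(F,T,F,F); (F,T,F,T); (T,T,F,F); (T,T,F,T)} — 4.
  p3=F, p1=T: a clause becomes empty — 0.
  p3=F, p1=F: remaining (p2,p4,p5,p6) ∈ {(F,T,F,F); (F,T,F,T)} — 2.
Total: 6 + 4 + 0 + 2 = 12.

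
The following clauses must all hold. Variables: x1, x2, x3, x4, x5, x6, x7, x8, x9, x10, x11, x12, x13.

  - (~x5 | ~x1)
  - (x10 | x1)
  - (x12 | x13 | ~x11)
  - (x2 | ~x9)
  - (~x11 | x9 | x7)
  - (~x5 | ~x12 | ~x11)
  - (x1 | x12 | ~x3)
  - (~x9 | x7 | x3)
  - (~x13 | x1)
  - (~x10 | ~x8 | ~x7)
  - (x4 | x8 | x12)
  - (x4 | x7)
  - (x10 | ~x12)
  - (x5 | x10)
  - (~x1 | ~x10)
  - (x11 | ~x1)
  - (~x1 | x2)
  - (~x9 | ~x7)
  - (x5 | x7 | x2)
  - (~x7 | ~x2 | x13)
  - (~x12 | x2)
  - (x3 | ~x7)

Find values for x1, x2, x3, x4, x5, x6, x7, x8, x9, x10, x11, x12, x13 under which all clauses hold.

x1=False, x2=True, x3=True, x4=True, x5=True, x6=False, x7=False, x8=False, x9=True, x10=True, x11=False, x12=True, x13=False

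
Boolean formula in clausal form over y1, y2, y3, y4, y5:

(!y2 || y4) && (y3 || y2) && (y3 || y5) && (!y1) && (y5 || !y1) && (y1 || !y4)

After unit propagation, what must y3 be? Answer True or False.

True

(!y1) stands alone — y1 = False.
In (!y4 || y1), y1 is now false; !y4 must hold, so y4 = False.
(y4 || !y2): since y4 = False, the clause reduces to (!y2). y2 = False.
In (y2 || y3), y2 is now false; y3 must hold, so y3 = True.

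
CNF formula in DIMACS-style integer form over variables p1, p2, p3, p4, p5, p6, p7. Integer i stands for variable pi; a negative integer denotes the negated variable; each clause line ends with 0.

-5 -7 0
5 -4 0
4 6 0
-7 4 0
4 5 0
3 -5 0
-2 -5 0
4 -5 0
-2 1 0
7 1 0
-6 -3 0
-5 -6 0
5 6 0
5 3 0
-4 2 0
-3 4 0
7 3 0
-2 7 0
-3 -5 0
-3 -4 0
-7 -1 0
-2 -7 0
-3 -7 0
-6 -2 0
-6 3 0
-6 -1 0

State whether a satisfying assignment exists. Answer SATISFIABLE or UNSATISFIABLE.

UNSATISFIABLE

p5 = True:
  propagation gives p7=False, p3=True; an empty clause results — contradiction.
p5 = False:
  propagation gives p4=False; an empty clause results — contradiction.
Every branch closes, so no satisfying assignment exists.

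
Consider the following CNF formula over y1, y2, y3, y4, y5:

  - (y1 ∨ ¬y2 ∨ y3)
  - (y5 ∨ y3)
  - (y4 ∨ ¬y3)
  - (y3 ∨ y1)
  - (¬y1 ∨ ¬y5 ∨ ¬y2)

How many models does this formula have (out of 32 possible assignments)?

9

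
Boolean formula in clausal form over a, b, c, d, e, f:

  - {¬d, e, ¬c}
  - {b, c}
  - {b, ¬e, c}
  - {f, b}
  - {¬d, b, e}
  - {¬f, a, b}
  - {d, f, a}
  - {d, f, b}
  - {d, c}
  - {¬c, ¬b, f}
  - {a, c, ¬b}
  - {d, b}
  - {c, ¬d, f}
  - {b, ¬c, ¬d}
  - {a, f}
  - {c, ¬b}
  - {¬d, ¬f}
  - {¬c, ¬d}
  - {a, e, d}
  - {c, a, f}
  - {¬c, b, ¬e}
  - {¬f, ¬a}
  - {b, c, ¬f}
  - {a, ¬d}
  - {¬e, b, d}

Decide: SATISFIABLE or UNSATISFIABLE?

Try a = False.
  then f is forced to True.
  then b is forced to True.
  then c is forced to True.
  then d is forced to False.
  then e is forced to True.
So a=False  b=True  c=True  d=False  e=True  f=True is a satisfying assignment.

SATISFIABLE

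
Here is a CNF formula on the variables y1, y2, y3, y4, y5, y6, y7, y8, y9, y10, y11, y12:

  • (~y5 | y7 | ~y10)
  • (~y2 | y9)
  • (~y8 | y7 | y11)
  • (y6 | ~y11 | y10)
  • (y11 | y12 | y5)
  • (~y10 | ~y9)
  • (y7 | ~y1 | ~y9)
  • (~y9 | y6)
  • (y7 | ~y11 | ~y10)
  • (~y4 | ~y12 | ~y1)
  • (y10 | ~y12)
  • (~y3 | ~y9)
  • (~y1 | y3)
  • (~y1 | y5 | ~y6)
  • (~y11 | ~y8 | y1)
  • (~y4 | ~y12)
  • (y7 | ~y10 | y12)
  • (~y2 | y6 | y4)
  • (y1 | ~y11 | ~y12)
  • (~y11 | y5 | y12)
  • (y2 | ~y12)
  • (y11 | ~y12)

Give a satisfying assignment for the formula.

y7 occurs only positively in the remaining clauses — set y7 = True.
Set y1 = False and propagate.
Try y2 = False.
  then y12 is forced to False.
The remaining clauses are satisfied by y3 = False, y4 = True, y5 = True, y6 = True, y8 = True, y9 = True, y10 = False, y11 = False.

y1 = F, y2 = F, y3 = F, y4 = T, y5 = T, y6 = T, y7 = T, y8 = T, y9 = T, y10 = F, y11 = F, y12 = F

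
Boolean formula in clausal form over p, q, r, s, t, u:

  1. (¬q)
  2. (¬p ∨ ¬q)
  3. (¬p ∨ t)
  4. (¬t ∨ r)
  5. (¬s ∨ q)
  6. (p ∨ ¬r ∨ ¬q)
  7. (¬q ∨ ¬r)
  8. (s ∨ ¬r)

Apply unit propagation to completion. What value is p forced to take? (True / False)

False

(¬q) stands alone — q = False.
(¬s ∨ q): since q = False, the clause reduces to (¬s). s = False.
In (s ∨ ¬r), s is now false; ¬r must hold, so r = False.
(r ∨ ¬t) with r = False leaves only ¬t, so t = False.
In (t ∨ ¬p), t is now false; ¬p must hold, so p = False.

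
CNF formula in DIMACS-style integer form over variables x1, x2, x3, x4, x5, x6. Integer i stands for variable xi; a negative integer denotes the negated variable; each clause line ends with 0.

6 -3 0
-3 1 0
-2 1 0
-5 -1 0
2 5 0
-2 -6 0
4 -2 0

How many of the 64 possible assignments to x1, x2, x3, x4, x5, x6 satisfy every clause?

The models are:
  x1=0 x2=0 x3=0 x4=0 x5=1 x6=0
  x1=0 x2=0 x3=0 x4=0 x5=1 x6=1
  x1=0 x2=0 x3=0 x4=1 x5=1 x6=0
  x1=0 x2=0 x3=0 x4=1 x5=1 x6=1
  x1=1 x2=1 x3=0 x4=1 x5=0 x6=0
That's 5 in total.

5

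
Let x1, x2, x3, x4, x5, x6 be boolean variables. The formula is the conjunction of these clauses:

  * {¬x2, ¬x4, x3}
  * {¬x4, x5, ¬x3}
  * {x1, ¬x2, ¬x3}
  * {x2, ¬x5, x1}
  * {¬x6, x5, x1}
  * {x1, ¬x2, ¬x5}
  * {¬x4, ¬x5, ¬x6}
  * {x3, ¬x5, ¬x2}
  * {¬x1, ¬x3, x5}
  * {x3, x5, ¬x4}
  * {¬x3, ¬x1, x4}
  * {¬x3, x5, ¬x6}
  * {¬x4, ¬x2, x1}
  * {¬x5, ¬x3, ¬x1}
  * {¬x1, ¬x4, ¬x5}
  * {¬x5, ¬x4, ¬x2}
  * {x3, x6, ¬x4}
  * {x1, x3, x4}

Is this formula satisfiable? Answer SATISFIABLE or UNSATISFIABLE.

SATISFIABLE

Set x1 = True and propagate.
Set x2 = False and propagate.
Set x3 = False and propagate.
The remaining clauses are satisfied by x4 = False, x5 = False, x6 = False.
So x1 = T, x2 = F, x3 = F, x4 = F, x5 = F, x6 = F is a satisfying assignment.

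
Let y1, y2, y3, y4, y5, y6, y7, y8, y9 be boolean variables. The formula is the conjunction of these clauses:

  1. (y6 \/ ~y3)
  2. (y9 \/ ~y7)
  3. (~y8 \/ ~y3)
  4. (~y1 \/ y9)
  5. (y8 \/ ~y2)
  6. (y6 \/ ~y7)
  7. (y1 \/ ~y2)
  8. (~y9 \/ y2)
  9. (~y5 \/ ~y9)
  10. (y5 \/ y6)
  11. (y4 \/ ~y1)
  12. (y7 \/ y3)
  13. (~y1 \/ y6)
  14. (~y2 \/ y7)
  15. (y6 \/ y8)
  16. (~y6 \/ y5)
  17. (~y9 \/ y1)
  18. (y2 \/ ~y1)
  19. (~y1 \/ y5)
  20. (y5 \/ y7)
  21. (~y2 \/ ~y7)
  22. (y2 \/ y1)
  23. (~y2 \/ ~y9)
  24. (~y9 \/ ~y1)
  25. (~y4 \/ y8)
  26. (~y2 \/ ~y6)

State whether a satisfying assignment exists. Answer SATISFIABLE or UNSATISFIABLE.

UNSATISFIABLE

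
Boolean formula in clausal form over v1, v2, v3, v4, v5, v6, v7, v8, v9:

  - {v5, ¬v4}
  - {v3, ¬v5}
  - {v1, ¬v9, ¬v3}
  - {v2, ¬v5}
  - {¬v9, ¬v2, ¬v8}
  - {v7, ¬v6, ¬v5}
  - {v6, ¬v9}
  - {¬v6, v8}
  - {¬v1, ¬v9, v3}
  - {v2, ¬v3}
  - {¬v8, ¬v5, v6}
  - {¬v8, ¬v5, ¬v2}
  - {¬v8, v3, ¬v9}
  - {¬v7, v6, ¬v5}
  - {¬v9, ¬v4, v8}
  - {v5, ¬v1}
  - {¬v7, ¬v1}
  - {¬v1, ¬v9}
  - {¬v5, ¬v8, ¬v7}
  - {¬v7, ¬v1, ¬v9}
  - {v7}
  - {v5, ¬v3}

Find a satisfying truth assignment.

v1=0, v2=0, v3=0, v4=0, v5=0, v6=1, v7=1, v8=1, v9=0

Unit propagation: (v7) forces v7 = True.
The clause (¬v1) is unit: v1 must be False.
Pure literal: v4 appears only negated; assign v4 = False.
v9 occurs only negated in the remaining clauses — set v9 = False.
Try v2 = False.
  then v5 is forced to False.
  then v3 is forced to False.
Set v6 = True and propagate.
  then v8 is forced to True.
Check each clause:
  1. {v5, ¬v4} — ¬v4 is true.
  2. {¬v5, v3} — ¬v5 is true.
  3. {¬v3, v1, ¬v9} — ¬v3 is true.
  4. {¬v5, v2} — ¬v5 is true.
  5. {¬v8, ¬v2, ¬v9} — ¬v2 is true.
  6. {¬v6, v7, ¬v5} — ¬v5 is true.
  7. {¬v9, v6} — v6 is true.
  8. {¬v6, v8} — v8 is true.
  9. {¬v9, ¬v1, v3} — ¬v1 is true.
  10. {v2, ¬v3} — ¬v3 is true.
  11. {v6, ¬v8, ¬v5} — ¬v5 is true.
  12. {¬v5, ¬v2, ¬v8} — ¬v5 is true.
  13. {v3, ¬v8, ¬v9} — ¬v9 is true.
  14. {v6, ¬v7, ¬v5} — ¬v5 is true.
  15. {¬v4, ¬v9, v8} — v8 is true.
  16. {¬v1, v5} — ¬v1 is true.
  17. {¬v7, ¬v1} — ¬v1 is true.
  18. {¬v1, ¬v9} — ¬v1 is true.
  19. {¬v5, ¬v8, ¬v7} — ¬v5 is true.
  20. {¬v9, ¬v7, ¬v1} — ¬v1 is true.
  21. {v7} — v7 is true.
  22. {¬v3, v5} — ¬v3 is true.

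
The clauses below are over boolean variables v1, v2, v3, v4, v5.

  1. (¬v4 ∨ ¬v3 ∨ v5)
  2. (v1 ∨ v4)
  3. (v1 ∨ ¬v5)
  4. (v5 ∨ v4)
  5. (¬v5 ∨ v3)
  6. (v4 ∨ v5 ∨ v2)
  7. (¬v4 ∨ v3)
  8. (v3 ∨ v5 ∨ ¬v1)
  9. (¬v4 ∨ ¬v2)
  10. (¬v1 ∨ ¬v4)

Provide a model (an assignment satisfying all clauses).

Try v1 = True.
  then v4 is forced to False.
  then v5 is forced to True.
  then v3 is forced to True.
v2 is now unconstrained; take v2 = False.

v1=True, v2=False, v3=True, v4=False, v5=True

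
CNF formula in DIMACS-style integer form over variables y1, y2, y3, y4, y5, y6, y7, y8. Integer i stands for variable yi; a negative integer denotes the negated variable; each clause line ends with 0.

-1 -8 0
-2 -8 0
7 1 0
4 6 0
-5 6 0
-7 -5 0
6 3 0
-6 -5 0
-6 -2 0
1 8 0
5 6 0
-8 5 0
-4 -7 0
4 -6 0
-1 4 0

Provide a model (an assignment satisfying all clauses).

y2 occurs only negated in the remaining clauses — set y2 = False.
Pure literal: y3 appears only positively; assign y3 = True.
Branch on y1: take y1 = True.
  then y8 is forced to False.
  then y4 is forced to True.
  then y7 is forced to False.
Branch on y5: take y5 = False.
  then y6 is forced to True.

y1=True, y2=False, y3=True, y4=True, y5=False, y6=True, y7=False, y8=False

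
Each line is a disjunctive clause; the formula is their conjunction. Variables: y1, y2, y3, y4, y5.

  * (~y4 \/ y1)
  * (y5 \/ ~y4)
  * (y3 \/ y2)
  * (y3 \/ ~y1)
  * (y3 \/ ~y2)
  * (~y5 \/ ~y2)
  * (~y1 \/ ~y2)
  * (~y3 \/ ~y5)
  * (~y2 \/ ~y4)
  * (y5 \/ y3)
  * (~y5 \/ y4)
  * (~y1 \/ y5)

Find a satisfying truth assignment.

y1=F  y2=F  y3=T  y4=F  y5=F

Try y1 = False.
  then y4 is forced to False.
  then y5 is forced to False.
  then y3 is forced to True.
y2 is now unconstrained; take y2 = False.
Check each clause:
  1. (y1 \/ ~y4) — ~y4 is true.
  2. (~y4 \/ y5) — ~y4 is true.
  3. (y2 \/ y3) — y3 is true.
  4. (~y1 \/ y3) — y3 is true.
  5. (y3 \/ ~y2) — y3 is true.
  6. (~y5 \/ ~y2) — ~y5 is true.
  7. (~y1 \/ ~y2) — ~y1 is true.
  8. (~y5 \/ ~y3) — ~y5 is true.
  9. (~y4 \/ ~y2) — ~y4 is true.
  10. (y3 \/ y5) — y3 is true.
  11. (y4 \/ ~y5) — ~y5 is true.
  12. (~y1 \/ y5) — ~y1 is true.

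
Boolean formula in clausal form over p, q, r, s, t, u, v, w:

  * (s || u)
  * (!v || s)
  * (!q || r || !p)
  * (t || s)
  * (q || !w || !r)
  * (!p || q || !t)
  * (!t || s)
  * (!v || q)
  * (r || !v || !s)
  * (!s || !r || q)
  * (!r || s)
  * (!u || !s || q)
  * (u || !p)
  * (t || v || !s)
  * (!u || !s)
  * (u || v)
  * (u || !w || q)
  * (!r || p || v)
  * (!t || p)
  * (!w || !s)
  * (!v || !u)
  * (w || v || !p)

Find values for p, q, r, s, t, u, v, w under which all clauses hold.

p=F, q=T, r=T, s=T, t=F, u=F, v=T, w=F

Branch on p: take p = False.
  then t is forced to False.
  then s is forced to True.
  then v is forced to True.
  then q is forced to True.
  then r is forced to True.
  then u is forced to False.
  then w is forced to False.
Every clause has at least one true literal under this assignment.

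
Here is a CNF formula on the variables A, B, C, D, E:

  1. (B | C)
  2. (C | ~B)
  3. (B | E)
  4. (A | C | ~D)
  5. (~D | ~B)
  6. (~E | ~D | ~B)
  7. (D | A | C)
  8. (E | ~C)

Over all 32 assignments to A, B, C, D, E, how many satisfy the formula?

6

Satisfying assignments:
  A=F B=F C=T D=F E=T
  A=F B=F C=T D=T E=T
  A=F B=T C=T D=F E=T
  A=T B=F C=T D=F E=T
  A=T B=F C=T D=T E=T
  A=T B=T C=T D=F E=T
Count: 6.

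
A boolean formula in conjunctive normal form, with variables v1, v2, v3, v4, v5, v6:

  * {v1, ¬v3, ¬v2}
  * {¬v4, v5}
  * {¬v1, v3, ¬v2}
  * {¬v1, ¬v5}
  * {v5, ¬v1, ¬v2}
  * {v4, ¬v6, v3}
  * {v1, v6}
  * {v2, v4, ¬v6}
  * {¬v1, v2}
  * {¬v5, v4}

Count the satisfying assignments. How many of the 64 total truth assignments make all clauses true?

3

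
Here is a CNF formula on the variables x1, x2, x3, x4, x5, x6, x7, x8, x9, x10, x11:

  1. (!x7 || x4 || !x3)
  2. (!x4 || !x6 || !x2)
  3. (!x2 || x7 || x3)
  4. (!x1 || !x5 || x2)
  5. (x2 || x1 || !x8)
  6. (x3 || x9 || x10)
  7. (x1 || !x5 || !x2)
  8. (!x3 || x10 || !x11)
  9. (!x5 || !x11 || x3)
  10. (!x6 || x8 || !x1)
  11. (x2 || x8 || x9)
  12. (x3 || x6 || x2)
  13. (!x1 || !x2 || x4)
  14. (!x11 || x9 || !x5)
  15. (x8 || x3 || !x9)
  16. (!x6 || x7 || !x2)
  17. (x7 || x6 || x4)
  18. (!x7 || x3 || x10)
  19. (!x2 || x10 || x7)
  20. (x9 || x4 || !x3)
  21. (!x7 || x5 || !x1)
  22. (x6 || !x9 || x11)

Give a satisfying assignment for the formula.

x1 = F, x2 = T, x3 = T, x4 = T, x5 = F, x6 = F, x7 = F, x8 = F, x9 = T, x10 = T, x11 = T

Pure literal: x10 appears only positively; assign x10 = True.
Branch on x1: take x1 = False.
Try x2 = True.
  then x5 is forced to False.
For the remaining variables, x3 = True, x4 = True, x6 = False, x7 = False, x8 = False, x9 = True, x11 = True works.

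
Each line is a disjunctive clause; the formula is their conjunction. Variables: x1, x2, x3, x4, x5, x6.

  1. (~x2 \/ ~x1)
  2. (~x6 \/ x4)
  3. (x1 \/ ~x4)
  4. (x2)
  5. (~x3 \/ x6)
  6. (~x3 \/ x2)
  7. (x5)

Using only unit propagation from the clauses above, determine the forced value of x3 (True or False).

(x2) stands alone — x2 = True.
From (~x2 \/ ~x1) and x2 = True: x1 = False.
From (x1 \/ ~x4) and x1 = False: x4 = False.
(~x6 \/ x4) with x4 = False leaves only ~x6, so x6 = False.
(~x3 \/ x6): since x6 = False, the clause reduces to (~x3). x3 = False.

False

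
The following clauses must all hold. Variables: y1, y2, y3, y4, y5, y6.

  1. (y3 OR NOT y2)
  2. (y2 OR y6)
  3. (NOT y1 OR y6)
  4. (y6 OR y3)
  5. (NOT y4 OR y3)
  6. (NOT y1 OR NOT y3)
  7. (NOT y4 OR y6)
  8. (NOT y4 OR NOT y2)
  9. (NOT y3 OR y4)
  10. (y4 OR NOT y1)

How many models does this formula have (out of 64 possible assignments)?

Satisfying assignments:
  y1=0 y2=0 y3=0 y4=0 y5=0 y6=1
  y1=0 y2=0 y3=0 y4=0 y5=1 y6=1
  y1=0 y2=0 y3=1 y4=1 y5=0 y6=1
  y1=0 y2=0 y3=1 y4=1 y5=1 y6=1
That's 4 in total.

4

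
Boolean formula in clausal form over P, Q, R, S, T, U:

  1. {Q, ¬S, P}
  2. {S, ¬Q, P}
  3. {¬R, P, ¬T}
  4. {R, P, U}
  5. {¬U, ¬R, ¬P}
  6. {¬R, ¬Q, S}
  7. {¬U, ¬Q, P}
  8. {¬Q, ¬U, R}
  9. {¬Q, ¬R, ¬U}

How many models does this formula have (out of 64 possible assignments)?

23

Case analysis on P and Q:
  P=1, Q=1: T free; 3 ways for (R,S,U) × 2^1 = 6.
  P=1, Q=0: S, T free; 3 ways for (R,U) × 2^2 = 12.
  P=0, Q=1: remaining (R,S,T,U) ∈ {(1,1,0,0)} — 1.
  P=0, Q=0: remaining (R,S,T,U) ∈ {(0,0,0,1); (0,0,1,1); (1,0,0,0); (1,0,0,1)} — 4.
Total: 6 + 12 + 1 + 4 = 23.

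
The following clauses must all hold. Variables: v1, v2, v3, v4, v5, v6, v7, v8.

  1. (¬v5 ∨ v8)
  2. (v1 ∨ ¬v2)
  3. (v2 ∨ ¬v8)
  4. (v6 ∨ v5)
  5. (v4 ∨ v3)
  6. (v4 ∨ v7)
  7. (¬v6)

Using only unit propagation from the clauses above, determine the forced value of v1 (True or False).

True

(¬v6) is a unit clause: v6 = False.
(v6 ∨ v5) with v6 = False leaves only v5, so v5 = True.
From (¬v5 ∨ v8) and v5 = True: v8 = True.
From (v2 ∨ ¬v8) and v8 = True: v2 = True.
(v1 ∨ ¬v2) with v2 = True leaves only v1, so v1 = True.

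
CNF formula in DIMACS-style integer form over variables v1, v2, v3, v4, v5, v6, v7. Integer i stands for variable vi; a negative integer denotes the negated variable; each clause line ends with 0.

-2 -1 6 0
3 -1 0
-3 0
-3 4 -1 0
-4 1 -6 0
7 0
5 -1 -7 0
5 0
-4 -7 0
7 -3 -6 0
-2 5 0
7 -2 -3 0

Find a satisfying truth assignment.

v1 = 0, v2 = 0, v3 = 0, v4 = 0, v5 = 1, v6 = 0, v7 = 1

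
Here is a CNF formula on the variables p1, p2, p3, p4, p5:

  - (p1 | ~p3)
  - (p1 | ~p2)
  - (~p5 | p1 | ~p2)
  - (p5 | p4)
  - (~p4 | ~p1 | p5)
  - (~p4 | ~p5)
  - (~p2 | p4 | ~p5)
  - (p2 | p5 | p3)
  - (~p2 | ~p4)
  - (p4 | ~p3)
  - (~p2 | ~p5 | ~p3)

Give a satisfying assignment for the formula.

Set p1 = True and propagate.
Branch on p2: take p2 = False.
Try p3 = False.
  then p5 is forced to True.
  then p4 is forced to False.
Check each clause:
  1. (p1 | ~p3) — p1 is true.
  2. (~p2 | p1) — p1 is true.
  3. (p1 | ~p2 | ~p5) — p1 is true.
  4. (p5 | p4) — p5 is true.
  5. (p5 | ~p1 | ~p4) — ~p4 is true.
  6. (~p4 | ~p5) — ~p4 is true.
  7. (p4 | ~p5 | ~p2) — ~p2 is true.
  8. (p2 | p3 | p5) — p5 is true.
  9. (~p4 | ~p2) — ~p4 is true.
  10. (~p3 | p4) — ~p3 is true.
  11. (~p2 | ~p5 | ~p3) — ~p3 is true.

p1=T, p2=F, p3=F, p4=F, p5=T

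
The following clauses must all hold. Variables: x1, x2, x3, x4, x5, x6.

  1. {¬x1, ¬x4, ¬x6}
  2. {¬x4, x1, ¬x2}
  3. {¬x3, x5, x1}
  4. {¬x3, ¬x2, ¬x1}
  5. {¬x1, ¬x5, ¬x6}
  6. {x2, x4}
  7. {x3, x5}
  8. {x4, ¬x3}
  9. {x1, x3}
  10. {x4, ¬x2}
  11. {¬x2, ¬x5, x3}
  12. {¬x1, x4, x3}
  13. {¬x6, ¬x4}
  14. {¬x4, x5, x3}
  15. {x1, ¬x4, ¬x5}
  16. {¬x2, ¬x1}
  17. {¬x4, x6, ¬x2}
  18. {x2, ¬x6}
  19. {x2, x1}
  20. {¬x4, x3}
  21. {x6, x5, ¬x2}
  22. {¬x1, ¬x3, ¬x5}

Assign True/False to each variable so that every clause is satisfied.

x1 = 1, x2 = 0, x3 = 1, x4 = 1, x5 = 0, x6 = 0

Branch on x1: take x1 = True.
  then x2 is forced to False.
  then x4 is forced to True.
  then x6 is forced to False.
  then x3 is forced to True.
  then x5 is forced to False.
Every clause has at least one true literal under this assignment.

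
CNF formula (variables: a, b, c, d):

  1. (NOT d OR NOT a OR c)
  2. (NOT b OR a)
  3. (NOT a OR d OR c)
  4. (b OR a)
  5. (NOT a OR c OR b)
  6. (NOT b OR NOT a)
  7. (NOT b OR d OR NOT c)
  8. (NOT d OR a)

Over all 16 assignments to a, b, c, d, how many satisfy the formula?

Satisfying assignments:
  a=T b=F c=T d=F
  a=T b=F c=T d=T
Count: 2.

2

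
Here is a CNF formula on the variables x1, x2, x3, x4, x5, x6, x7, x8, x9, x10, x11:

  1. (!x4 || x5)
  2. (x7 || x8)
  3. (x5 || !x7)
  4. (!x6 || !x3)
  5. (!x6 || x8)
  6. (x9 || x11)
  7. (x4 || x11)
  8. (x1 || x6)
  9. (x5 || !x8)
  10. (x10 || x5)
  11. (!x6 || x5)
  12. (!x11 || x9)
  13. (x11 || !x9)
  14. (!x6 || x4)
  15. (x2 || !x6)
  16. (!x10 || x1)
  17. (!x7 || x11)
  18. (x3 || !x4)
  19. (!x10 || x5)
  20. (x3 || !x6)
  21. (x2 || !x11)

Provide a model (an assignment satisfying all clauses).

x1 = T, x2 = T, x3 = T, x4 = T, x5 = T, x6 = F, x7 = F, x8 = T, x9 = T, x10 = T, x11 = T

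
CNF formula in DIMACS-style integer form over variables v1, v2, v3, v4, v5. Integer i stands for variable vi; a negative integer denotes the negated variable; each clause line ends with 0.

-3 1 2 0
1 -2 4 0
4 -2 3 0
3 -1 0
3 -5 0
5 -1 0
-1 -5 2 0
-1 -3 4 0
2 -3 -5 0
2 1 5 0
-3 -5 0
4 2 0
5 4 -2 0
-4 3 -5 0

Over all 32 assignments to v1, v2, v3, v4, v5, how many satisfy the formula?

Satisfying assignments:
  v1=0 v2=1 v3=0 v4=1 v5=0
  v1=0 v2=1 v3=1 v4=1 v5=0
That's 2 in total.

2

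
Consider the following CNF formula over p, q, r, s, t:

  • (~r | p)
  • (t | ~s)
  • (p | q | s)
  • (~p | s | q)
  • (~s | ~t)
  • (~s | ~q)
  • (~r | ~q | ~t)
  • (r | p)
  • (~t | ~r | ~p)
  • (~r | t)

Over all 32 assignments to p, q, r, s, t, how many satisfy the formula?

2

Satisfying assignments:
  p=T q=T r=F s=F t=F
  p=T q=T r=F s=F t=T
Count: 2.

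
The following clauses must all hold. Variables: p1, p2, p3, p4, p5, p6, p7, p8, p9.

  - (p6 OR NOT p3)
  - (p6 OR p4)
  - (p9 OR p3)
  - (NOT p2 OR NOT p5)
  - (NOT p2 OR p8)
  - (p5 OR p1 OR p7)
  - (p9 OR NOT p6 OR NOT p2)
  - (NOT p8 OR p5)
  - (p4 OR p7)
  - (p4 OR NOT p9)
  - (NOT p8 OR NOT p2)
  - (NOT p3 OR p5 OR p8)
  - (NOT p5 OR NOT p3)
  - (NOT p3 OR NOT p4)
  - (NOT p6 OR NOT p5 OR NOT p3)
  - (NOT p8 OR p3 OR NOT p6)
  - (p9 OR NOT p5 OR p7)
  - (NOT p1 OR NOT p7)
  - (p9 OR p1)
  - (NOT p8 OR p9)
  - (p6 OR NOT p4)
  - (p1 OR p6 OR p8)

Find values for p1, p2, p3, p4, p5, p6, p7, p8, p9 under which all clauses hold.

p1=1  p2=0  p3=0  p4=1  p5=0  p6=1  p7=0  p8=0  p9=1

Pure literal: p2 appears only negated; assign p2 = False.
Branch on p1: take p1 = True.
  then p7 is forced to False.
  then p4 is forced to True.
  then p3 is forced to False.
  then p9 is forced to True.
  then p6 is forced to True.
  then p8 is forced to False.
p5 is now unconstrained; take p5 = False.
Check each clause:
  1. (NOT p3 OR p6) — NOT p3 is true.
  2. (p4 OR p6) — p4 is true.
  3. (p9 OR p3) — p9 is true.
  4. (NOT p2 OR NOT p5) — NOT p5 is true.
  5. (p8 OR NOT p2) — NOT p2 is true.
  6. (p1 OR p5 OR p7) — p1 is true.
  7. (NOT p2 OR p9 OR NOT p6) — p9 is true.
  8. (NOT p8 OR p5) — NOT p8 is true.
  9. (p4 OR p7) — p4 is true.
  10. (NOT p9 OR p4) — p4 is true.
  11. (NOT p2 OR NOT p8) — NOT p8 is true.
  12. (NOT p3 OR p5 OR p8) — NOT p3 is true.
  13. (NOT p3 OR NOT p5) — NOT p5 is true.
  14. (NOT p3 OR NOT p4) — NOT p3 is true.
  15. (NOT p6 OR NOT p5 OR NOT p3) — NOT p5 is true.
  16. (NOT p6 OR p3 OR NOT p8) — NOT p8 is true.
  17. (p9 OR NOT p5 OR p7) — p9 is true.
  18. (NOT p1 OR NOT p7) — NOT p7 is true.
  19. (p9 OR p1) — p1 is true.
  20. (p9 OR NOT p8) — NOT p8 is true.
  21. (NOT p4 OR p6) — p6 is true.
  22. (p1 OR p6 OR p8) — p1 is true.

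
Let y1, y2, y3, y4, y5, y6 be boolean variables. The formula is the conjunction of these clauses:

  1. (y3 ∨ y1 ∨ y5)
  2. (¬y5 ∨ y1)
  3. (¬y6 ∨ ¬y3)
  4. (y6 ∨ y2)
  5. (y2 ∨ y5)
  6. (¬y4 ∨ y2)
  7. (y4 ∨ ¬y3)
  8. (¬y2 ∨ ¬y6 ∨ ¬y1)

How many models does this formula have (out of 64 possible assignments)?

8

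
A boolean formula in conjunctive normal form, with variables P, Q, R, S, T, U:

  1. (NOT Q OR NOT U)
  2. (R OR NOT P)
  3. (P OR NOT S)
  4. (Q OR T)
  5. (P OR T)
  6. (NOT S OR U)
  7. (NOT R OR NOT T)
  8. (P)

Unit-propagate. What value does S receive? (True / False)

False

Unit clause (P) sets P = True.
(NOT P OR R) with P = True leaves only R, so R = True.
(NOT R OR NOT T): since R = True, the clause reduces to (NOT T). T = False.
From (T OR Q) and T = False: Q = True.
In (NOT Q OR NOT U), NOT Q is now false; NOT U must hold, so U = False.
(NOT S OR U) with U = False leaves only NOT S, so S = False.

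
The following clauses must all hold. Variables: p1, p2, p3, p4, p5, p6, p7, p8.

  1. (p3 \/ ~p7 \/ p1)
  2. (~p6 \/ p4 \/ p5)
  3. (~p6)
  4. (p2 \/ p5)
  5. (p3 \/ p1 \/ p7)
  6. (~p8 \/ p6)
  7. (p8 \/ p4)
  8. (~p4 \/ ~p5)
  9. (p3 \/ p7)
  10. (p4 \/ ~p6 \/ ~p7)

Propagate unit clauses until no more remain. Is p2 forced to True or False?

True

(~p6) stands alone — p6 = False.
From (~p8 \/ p6) and p6 = False: p8 = False.
In (p8 \/ p4), p8 is now false; p4 must hold, so p4 = True.
From (~p4 \/ ~p5) and p4 = True: p5 = False.
(p5 \/ p2): since p5 = False, the clause reduces to (p2). p2 = True.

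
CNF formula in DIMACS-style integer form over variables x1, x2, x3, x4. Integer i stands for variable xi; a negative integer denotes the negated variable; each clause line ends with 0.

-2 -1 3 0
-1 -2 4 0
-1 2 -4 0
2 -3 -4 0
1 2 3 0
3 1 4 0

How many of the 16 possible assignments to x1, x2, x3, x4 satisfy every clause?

Split on x1, then x2.
  x1=1, x2=1: remaining (x3,x4) ∈ {(1,1)} — 1.
  x1=1, x2=0: remaining (x3,x4) ∈ {(0,0); (1,0)} — 2.
  x1=0, x2=1: remaining (x3,x4) ∈ {(0,1); (1,0); (1,1)} — 3.
  x1=0, x2=0: remaining (x3,x4) ∈ {(1,0)} — 1.
Total: 1 + 2 + 3 + 1 = 7.

7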